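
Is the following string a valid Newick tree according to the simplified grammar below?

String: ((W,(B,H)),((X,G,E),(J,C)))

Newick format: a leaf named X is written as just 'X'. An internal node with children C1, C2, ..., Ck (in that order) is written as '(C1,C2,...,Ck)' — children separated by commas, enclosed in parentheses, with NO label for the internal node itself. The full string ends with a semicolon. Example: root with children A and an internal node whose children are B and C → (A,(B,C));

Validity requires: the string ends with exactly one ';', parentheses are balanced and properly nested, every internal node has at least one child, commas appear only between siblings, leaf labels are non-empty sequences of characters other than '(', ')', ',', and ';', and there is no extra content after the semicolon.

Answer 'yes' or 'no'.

Answer: no

Derivation:
Input: ((W,(B,H)),((X,G,E),(J,C)))
Paren balance: 6 '(' vs 6 ')' OK
Ends with single ';': False
Full parse: FAILS (must end with ;)
Valid: False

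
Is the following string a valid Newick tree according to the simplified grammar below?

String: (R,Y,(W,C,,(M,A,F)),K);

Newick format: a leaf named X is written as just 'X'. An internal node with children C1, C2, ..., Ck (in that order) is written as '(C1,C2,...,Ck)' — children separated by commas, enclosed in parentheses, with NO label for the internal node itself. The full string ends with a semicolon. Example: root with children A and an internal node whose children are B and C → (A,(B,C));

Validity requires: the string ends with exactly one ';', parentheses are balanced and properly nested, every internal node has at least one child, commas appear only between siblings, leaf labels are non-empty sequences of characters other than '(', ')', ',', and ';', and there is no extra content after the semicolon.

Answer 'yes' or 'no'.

Answer: no

Derivation:
Input: (R,Y,(W,C,,(M,A,F)),K);
Paren balance: 3 '(' vs 3 ')' OK
Ends with single ';': True
Full parse: FAILS (empty leaf label at pos 10)
Valid: False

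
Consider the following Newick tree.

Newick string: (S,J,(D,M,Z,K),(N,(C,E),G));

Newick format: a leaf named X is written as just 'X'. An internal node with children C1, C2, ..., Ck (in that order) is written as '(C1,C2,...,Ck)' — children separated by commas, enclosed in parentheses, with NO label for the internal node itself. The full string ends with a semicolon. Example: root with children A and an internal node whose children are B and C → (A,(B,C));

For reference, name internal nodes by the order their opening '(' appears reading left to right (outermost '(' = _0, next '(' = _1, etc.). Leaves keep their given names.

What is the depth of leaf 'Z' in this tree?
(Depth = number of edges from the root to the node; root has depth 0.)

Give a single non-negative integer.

Newick: (S,J,(D,M,Z,K),(N,(C,E),G));
Naming internals by '(' encounter order: outermost '(' = _0, next = _1, ...
Query node: Z
Path from root: _0 -> _1 -> Z
Depth of Z: 2 (number of edges from root)

Answer: 2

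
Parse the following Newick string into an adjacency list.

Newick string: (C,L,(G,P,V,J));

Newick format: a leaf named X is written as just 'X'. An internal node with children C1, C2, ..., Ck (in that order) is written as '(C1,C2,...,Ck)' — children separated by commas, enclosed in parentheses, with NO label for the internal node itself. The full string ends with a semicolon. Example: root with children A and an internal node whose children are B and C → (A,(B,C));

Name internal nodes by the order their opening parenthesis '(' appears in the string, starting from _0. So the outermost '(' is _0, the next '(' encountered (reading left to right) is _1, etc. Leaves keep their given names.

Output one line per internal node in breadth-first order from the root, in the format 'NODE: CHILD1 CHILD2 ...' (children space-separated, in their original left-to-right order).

Input: (C,L,(G,P,V,J));
Scanning left-to-right, naming '(' by encounter order:
  pos 0: '(' -> open internal node _0 (depth 1)
  pos 5: '(' -> open internal node _1 (depth 2)
  pos 13: ')' -> close internal node _1 (now at depth 1)
  pos 14: ')' -> close internal node _0 (now at depth 0)
Total internal nodes: 2
BFS adjacency from root:
  _0: C L _1
  _1: G P V J

Answer: _0: C L _1
_1: G P V J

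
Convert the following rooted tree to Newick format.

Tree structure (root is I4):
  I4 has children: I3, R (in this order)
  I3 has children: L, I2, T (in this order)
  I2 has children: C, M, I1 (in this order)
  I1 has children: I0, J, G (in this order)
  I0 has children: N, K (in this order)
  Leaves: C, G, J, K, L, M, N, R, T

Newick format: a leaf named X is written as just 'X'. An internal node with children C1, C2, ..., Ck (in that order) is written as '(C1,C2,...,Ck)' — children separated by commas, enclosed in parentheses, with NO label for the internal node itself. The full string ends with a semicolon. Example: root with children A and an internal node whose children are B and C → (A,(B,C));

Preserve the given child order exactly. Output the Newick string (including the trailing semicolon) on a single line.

internal I4 with children ['I3', 'R']
  internal I3 with children ['L', 'I2', 'T']
    leaf 'L' → 'L'
    internal I2 with children ['C', 'M', 'I1']
      leaf 'C' → 'C'
      leaf 'M' → 'M'
      internal I1 with children ['I0', 'J', 'G']
        internal I0 with children ['N', 'K']
          leaf 'N' → 'N'
          leaf 'K' → 'K'
        → '(N,K)'
        leaf 'J' → 'J'
        leaf 'G' → 'G'
      → '((N,K),J,G)'
    → '(C,M,((N,K),J,G))'
    leaf 'T' → 'T'
  → '(L,(C,M,((N,K),J,G)),T)'
  leaf 'R' → 'R'
→ '((L,(C,M,((N,K),J,G)),T),R)'
Final: ((L,(C,M,((N,K),J,G)),T),R);

Answer: ((L,(C,M,((N,K),J,G)),T),R);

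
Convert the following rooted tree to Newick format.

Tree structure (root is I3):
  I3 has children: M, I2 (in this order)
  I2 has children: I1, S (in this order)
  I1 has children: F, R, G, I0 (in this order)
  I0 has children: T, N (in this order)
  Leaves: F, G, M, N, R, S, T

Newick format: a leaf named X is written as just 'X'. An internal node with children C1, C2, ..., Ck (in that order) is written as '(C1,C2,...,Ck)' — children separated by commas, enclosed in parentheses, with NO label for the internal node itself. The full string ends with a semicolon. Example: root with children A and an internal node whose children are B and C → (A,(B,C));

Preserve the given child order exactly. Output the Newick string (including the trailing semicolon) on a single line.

Answer: (M,((F,R,G,(T,N)),S));

Derivation:
internal I3 with children ['M', 'I2']
  leaf 'M' → 'M'
  internal I2 with children ['I1', 'S']
    internal I1 with children ['F', 'R', 'G', 'I0']
      leaf 'F' → 'F'
      leaf 'R' → 'R'
      leaf 'G' → 'G'
      internal I0 with children ['T', 'N']
        leaf 'T' → 'T'
        leaf 'N' → 'N'
      → '(T,N)'
    → '(F,R,G,(T,N))'
    leaf 'S' → 'S'
  → '((F,R,G,(T,N)),S)'
→ '(M,((F,R,G,(T,N)),S))'
Final: (M,((F,R,G,(T,N)),S));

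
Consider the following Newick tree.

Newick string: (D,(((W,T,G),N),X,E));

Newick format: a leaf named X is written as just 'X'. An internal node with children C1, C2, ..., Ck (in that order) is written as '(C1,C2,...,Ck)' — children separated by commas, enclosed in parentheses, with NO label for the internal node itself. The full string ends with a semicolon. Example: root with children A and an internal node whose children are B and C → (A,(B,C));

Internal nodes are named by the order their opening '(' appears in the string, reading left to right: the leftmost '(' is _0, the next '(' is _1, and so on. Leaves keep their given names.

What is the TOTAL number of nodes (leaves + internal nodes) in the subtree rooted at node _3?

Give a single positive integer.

Answer: 4

Derivation:
Newick: (D,(((W,T,G),N),X,E));
Locate _3: it is the '(' at position 5 (the 4th '(' reading left to right).
Query: subtree rooted at _3
_3: subtree_size = 1 + 3
  W: subtree_size = 1 + 0
  T: subtree_size = 1 + 0
  G: subtree_size = 1 + 0
Total subtree size of _3: 4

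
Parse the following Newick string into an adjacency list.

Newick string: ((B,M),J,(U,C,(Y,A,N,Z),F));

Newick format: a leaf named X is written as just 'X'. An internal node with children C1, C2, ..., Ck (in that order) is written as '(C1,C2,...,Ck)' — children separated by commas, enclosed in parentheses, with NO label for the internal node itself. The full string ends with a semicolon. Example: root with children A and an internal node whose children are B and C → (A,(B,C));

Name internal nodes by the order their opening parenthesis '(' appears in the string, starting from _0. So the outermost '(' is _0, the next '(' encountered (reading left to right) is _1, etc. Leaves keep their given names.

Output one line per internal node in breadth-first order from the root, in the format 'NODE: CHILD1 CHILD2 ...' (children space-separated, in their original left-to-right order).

Input: ((B,M),J,(U,C,(Y,A,N,Z),F));
Scanning left-to-right, naming '(' by encounter order:
  pos 0: '(' -> open internal node _0 (depth 1)
  pos 1: '(' -> open internal node _1 (depth 2)
  pos 5: ')' -> close internal node _1 (now at depth 1)
  pos 9: '(' -> open internal node _2 (depth 2)
  pos 14: '(' -> open internal node _3 (depth 3)
  pos 22: ')' -> close internal node _3 (now at depth 2)
  pos 25: ')' -> close internal node _2 (now at depth 1)
  pos 26: ')' -> close internal node _0 (now at depth 0)
Total internal nodes: 4
BFS adjacency from root:
  _0: _1 J _2
  _1: B M
  _2: U C _3 F
  _3: Y A N Z

Answer: _0: _1 J _2
_1: B M
_2: U C _3 F
_3: Y A N Z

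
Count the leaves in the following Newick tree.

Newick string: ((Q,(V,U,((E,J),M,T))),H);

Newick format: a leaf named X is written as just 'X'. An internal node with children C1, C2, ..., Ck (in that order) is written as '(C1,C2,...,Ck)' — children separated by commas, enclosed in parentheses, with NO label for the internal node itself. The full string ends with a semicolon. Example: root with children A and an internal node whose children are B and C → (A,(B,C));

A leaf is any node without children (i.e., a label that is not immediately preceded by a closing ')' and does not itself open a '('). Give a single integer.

Newick: ((Q,(V,U,((E,J),M,T))),H);
Scan left-to-right; a leaf is any maximal label run not followed by '(':
  pos 2: leaf 'Q' → count = 1
  pos 5: leaf 'V' → count = 2
  pos 7: leaf 'U' → count = 3
  pos 11: leaf 'E' → count = 4
  pos 13: leaf 'J' → count = 5
  pos 16: leaf 'M' → count = 6
  pos 18: leaf 'T' → count = 7
  pos 23: leaf 'H' → count = 8
Total leaves: 8

Answer: 8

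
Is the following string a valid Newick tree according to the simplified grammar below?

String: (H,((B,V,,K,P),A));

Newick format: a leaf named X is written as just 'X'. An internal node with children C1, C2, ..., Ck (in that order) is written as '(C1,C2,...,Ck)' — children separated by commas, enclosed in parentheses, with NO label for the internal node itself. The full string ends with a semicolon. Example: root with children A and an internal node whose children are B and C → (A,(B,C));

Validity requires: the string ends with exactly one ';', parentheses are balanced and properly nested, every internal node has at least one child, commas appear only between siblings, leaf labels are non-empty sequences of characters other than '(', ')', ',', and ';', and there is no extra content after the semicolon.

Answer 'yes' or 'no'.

Answer: no

Derivation:
Input: (H,((B,V,,K,P),A));
Paren balance: 3 '(' vs 3 ')' OK
Ends with single ';': True
Full parse: FAILS (empty leaf label at pos 9)
Valid: False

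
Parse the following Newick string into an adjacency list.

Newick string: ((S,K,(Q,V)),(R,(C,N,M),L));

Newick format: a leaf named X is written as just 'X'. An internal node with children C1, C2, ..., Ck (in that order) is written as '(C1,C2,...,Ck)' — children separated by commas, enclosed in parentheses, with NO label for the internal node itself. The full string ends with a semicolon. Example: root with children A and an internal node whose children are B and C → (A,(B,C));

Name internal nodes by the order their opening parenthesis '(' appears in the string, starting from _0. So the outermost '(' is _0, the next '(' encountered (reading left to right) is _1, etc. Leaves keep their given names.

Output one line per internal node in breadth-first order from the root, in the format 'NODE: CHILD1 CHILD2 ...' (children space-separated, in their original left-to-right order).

Input: ((S,K,(Q,V)),(R,(C,N,M),L));
Scanning left-to-right, naming '(' by encounter order:
  pos 0: '(' -> open internal node _0 (depth 1)
  pos 1: '(' -> open internal node _1 (depth 2)
  pos 6: '(' -> open internal node _2 (depth 3)
  pos 10: ')' -> close internal node _2 (now at depth 2)
  pos 11: ')' -> close internal node _1 (now at depth 1)
  pos 13: '(' -> open internal node _3 (depth 2)
  pos 16: '(' -> open internal node _4 (depth 3)
  pos 22: ')' -> close internal node _4 (now at depth 2)
  pos 25: ')' -> close internal node _3 (now at depth 1)
  pos 26: ')' -> close internal node _0 (now at depth 0)
Total internal nodes: 5
BFS adjacency from root:
  _0: _1 _3
  _1: S K _2
  _3: R _4 L
  _2: Q V
  _4: C N M

Answer: _0: _1 _3
_1: S K _2
_3: R _4 L
_2: Q V
_4: C N M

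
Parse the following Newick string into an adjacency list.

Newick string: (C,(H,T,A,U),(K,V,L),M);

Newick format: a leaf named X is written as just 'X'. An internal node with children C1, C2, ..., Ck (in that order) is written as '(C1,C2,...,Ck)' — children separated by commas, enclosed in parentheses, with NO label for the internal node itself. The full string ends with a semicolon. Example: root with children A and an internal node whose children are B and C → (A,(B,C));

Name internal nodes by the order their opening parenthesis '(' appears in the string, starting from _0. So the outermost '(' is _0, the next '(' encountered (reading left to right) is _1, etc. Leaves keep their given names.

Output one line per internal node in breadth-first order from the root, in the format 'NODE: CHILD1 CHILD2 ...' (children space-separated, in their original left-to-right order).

Input: (C,(H,T,A,U),(K,V,L),M);
Scanning left-to-right, naming '(' by encounter order:
  pos 0: '(' -> open internal node _0 (depth 1)
  pos 3: '(' -> open internal node _1 (depth 2)
  pos 11: ')' -> close internal node _1 (now at depth 1)
  pos 13: '(' -> open internal node _2 (depth 2)
  pos 19: ')' -> close internal node _2 (now at depth 1)
  pos 22: ')' -> close internal node _0 (now at depth 0)
Total internal nodes: 3
BFS adjacency from root:
  _0: C _1 _2 M
  _1: H T A U
  _2: K V L

Answer: _0: C _1 _2 M
_1: H T A U
_2: K V L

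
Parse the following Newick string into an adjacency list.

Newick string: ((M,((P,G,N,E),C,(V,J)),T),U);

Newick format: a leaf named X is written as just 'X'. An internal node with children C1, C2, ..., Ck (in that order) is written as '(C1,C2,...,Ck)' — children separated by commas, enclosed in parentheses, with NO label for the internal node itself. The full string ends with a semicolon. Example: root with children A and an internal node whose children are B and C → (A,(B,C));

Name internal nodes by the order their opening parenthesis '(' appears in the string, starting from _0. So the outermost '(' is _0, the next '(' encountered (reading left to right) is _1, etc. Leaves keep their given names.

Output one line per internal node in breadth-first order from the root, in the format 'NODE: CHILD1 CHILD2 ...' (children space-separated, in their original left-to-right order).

Input: ((M,((P,G,N,E),C,(V,J)),T),U);
Scanning left-to-right, naming '(' by encounter order:
  pos 0: '(' -> open internal node _0 (depth 1)
  pos 1: '(' -> open internal node _1 (depth 2)
  pos 4: '(' -> open internal node _2 (depth 3)
  pos 5: '(' -> open internal node _3 (depth 4)
  pos 13: ')' -> close internal node _3 (now at depth 3)
  pos 17: '(' -> open internal node _4 (depth 4)
  pos 21: ')' -> close internal node _4 (now at depth 3)
  pos 22: ')' -> close internal node _2 (now at depth 2)
  pos 25: ')' -> close internal node _1 (now at depth 1)
  pos 28: ')' -> close internal node _0 (now at depth 0)
Total internal nodes: 5
BFS adjacency from root:
  _0: _1 U
  _1: M _2 T
  _2: _3 C _4
  _3: P G N E
  _4: V J

Answer: _0: _1 U
_1: M _2 T
_2: _3 C _4
_3: P G N E
_4: V J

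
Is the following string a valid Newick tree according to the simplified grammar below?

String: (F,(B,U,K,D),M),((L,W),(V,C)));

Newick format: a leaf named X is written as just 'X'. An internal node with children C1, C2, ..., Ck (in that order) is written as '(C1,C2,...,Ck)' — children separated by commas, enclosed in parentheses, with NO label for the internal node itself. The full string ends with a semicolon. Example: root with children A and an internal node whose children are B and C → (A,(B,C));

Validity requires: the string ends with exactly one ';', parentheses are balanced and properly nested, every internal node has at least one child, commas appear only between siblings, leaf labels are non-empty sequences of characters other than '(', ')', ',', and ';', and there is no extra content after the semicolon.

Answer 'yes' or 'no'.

Input: (F,(B,U,K,D),M),((L,W),(V,C)));
Paren balance: 5 '(' vs 6 ')' MISMATCH
Ends with single ';': True
Full parse: FAILS (extra content after tree at pos 15)
Valid: False

Answer: no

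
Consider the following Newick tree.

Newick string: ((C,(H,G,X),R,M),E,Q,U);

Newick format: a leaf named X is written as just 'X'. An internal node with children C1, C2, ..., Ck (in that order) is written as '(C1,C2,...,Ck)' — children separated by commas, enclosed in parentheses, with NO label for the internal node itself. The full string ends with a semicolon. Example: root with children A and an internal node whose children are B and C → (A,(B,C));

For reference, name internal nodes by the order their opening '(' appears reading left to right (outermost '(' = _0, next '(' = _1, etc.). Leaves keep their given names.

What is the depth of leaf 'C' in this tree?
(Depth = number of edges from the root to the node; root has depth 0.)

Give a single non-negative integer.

Answer: 2

Derivation:
Newick: ((C,(H,G,X),R,M),E,Q,U);
Naming internals by '(' encounter order: outermost '(' = _0, next = _1, ...
Query node: C
Path from root: _0 -> _1 -> C
Depth of C: 2 (number of edges from root)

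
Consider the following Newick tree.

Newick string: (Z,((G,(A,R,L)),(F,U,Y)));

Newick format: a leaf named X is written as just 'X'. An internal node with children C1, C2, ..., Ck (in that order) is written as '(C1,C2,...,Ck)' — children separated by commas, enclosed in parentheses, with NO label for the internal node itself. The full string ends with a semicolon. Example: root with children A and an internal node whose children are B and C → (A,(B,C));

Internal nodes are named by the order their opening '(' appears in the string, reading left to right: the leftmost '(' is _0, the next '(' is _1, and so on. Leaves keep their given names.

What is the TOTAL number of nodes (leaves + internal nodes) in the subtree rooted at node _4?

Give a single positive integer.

Answer: 4

Derivation:
Newick: (Z,((G,(A,R,L)),(F,U,Y)));
Locate _4: it is the '(' at position 16 (the 5th '(' reading left to right).
Query: subtree rooted at _4
_4: subtree_size = 1 + 3
  F: subtree_size = 1 + 0
  U: subtree_size = 1 + 0
  Y: subtree_size = 1 + 0
Total subtree size of _4: 4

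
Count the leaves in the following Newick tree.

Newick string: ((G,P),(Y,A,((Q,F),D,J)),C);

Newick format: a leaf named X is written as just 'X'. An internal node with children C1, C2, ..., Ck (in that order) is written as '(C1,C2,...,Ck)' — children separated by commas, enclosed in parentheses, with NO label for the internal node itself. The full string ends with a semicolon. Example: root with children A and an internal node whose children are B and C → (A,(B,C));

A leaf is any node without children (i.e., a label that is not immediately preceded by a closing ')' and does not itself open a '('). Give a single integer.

Newick: ((G,P),(Y,A,((Q,F),D,J)),C);
Scan left-to-right; a leaf is any maximal label run not followed by '(':
  pos 2: leaf 'G' → count = 1
  pos 4: leaf 'P' → count = 2
  pos 8: leaf 'Y' → count = 3
  pos 10: leaf 'A' → count = 4
  pos 14: leaf 'Q' → count = 5
  pos 16: leaf 'F' → count = 6
  pos 19: leaf 'D' → count = 7
  pos 21: leaf 'J' → count = 8
  pos 25: leaf 'C' → count = 9
Total leaves: 9

Answer: 9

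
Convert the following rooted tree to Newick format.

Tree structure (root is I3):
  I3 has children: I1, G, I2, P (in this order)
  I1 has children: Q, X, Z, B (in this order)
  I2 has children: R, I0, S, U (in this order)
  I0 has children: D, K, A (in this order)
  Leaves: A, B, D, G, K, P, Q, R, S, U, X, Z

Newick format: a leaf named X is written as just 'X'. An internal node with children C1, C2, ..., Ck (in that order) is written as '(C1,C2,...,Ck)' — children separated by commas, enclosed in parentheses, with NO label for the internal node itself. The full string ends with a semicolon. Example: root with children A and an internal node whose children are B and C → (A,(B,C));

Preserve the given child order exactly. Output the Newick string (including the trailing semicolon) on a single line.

internal I3 with children ['I1', 'G', 'I2', 'P']
  internal I1 with children ['Q', 'X', 'Z', 'B']
    leaf 'Q' → 'Q'
    leaf 'X' → 'X'
    leaf 'Z' → 'Z'
    leaf 'B' → 'B'
  → '(Q,X,Z,B)'
  leaf 'G' → 'G'
  internal I2 with children ['R', 'I0', 'S', 'U']
    leaf 'R' → 'R'
    internal I0 with children ['D', 'K', 'A']
      leaf 'D' → 'D'
      leaf 'K' → 'K'
      leaf 'A' → 'A'
    → '(D,K,A)'
    leaf 'S' → 'S'
    leaf 'U' → 'U'
  → '(R,(D,K,A),S,U)'
  leaf 'P' → 'P'
→ '((Q,X,Z,B),G,(R,(D,K,A),S,U),P)'
Final: ((Q,X,Z,B),G,(R,(D,K,A),S,U),P);

Answer: ((Q,X,Z,B),G,(R,(D,K,A),S,U),P);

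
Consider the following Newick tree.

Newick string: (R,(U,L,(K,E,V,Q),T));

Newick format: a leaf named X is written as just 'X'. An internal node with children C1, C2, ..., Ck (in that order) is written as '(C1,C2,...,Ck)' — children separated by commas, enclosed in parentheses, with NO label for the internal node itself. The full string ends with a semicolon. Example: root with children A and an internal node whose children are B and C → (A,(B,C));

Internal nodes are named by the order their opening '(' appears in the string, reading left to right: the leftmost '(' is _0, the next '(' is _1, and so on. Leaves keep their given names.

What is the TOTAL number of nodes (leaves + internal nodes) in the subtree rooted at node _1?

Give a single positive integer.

Newick: (R,(U,L,(K,E,V,Q),T));
Locate _1: it is the '(' at position 3 (the 2nd '(' reading left to right).
Query: subtree rooted at _1
_1: subtree_size = 1 + 8
  U: subtree_size = 1 + 0
  L: subtree_size = 1 + 0
  _2: subtree_size = 1 + 4
    K: subtree_size = 1 + 0
    E: subtree_size = 1 + 0
    V: subtree_size = 1 + 0
    Q: subtree_size = 1 + 0
  T: subtree_size = 1 + 0
Total subtree size of _1: 9

Answer: 9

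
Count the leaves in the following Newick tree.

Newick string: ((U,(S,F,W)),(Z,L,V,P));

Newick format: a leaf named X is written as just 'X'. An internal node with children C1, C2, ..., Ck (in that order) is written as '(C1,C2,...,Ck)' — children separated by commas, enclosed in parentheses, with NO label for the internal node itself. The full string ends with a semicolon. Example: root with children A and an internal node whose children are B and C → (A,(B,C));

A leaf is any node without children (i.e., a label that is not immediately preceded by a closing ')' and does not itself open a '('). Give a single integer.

Answer: 8

Derivation:
Newick: ((U,(S,F,W)),(Z,L,V,P));
Scan left-to-right; a leaf is any maximal label run not followed by '(':
  pos 2: leaf 'U' → count = 1
  pos 5: leaf 'S' → count = 2
  pos 7: leaf 'F' → count = 3
  pos 9: leaf 'W' → count = 4
  pos 14: leaf 'Z' → count = 5
  pos 16: leaf 'L' → count = 6
  pos 18: leaf 'V' → count = 7
  pos 20: leaf 'P' → count = 8
Total leaves: 8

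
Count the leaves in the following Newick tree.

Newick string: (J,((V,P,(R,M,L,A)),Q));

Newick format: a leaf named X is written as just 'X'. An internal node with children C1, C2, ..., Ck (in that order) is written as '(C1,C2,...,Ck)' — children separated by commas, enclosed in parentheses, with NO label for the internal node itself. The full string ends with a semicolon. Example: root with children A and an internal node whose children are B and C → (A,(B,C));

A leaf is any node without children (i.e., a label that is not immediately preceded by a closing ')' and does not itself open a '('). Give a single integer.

Answer: 8

Derivation:
Newick: (J,((V,P,(R,M,L,A)),Q));
Scan left-to-right; a leaf is any maximal label run not followed by '(':
  pos 1: leaf 'J' → count = 1
  pos 5: leaf 'V' → count = 2
  pos 7: leaf 'P' → count = 3
  pos 10: leaf 'R' → count = 4
  pos 12: leaf 'M' → count = 5
  pos 14: leaf 'L' → count = 6
  pos 16: leaf 'A' → count = 7
  pos 20: leaf 'Q' → count = 8
Total leaves: 8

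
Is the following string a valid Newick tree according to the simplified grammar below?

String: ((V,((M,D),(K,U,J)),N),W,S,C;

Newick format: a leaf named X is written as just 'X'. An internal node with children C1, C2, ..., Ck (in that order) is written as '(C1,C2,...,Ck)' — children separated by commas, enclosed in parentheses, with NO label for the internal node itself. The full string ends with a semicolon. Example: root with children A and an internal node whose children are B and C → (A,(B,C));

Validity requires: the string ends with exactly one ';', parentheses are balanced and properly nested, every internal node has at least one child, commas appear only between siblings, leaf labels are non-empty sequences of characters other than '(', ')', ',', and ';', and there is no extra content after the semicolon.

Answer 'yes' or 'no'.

Input: ((V,((M,D),(K,U,J)),N),W,S,C;
Paren balance: 5 '(' vs 4 ')' MISMATCH
Ends with single ';': True
Full parse: FAILS (expected , or ) at pos 28)
Valid: False

Answer: no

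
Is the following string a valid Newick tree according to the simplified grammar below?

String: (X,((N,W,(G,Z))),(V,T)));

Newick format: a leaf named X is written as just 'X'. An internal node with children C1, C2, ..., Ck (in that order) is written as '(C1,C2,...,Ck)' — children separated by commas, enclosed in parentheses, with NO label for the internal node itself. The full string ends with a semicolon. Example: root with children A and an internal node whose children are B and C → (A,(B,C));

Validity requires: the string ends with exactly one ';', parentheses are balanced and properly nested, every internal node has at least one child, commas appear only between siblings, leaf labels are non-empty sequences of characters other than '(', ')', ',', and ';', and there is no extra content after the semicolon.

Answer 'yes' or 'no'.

Answer: no

Derivation:
Input: (X,((N,W,(G,Z))),(V,T)));
Paren balance: 5 '(' vs 6 ')' MISMATCH
Ends with single ';': True
Full parse: FAILS (extra content after tree at pos 23)
Valid: False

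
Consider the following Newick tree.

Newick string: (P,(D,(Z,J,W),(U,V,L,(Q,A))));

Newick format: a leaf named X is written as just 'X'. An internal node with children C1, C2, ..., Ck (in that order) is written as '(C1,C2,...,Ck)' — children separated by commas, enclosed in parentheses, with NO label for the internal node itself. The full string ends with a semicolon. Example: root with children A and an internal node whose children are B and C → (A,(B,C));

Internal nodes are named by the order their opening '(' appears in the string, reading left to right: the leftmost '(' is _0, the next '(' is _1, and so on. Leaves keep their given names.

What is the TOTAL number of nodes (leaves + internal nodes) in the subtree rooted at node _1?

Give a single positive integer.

Newick: (P,(D,(Z,J,W),(U,V,L,(Q,A))));
Locate _1: it is the '(' at position 3 (the 2nd '(' reading left to right).
Query: subtree rooted at _1
_1: subtree_size = 1 + 12
  D: subtree_size = 1 + 0
  _2: subtree_size = 1 + 3
    Z: subtree_size = 1 + 0
    J: subtree_size = 1 + 0
    W: subtree_size = 1 + 0
  _3: subtree_size = 1 + 6
    U: subtree_size = 1 + 0
    V: subtree_size = 1 + 0
    L: subtree_size = 1 + 0
    _4: subtree_size = 1 + 2
      Q: subtree_size = 1 + 0
      A: subtree_size = 1 + 0
Total subtree size of _1: 13

Answer: 13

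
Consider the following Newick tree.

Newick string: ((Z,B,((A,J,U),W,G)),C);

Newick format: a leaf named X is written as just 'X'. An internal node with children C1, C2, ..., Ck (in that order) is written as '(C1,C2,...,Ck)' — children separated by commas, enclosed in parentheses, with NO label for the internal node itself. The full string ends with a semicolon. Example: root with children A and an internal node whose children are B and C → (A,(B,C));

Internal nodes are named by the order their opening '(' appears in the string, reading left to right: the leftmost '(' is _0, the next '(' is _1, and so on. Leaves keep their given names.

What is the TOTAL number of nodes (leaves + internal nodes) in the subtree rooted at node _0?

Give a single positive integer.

Answer: 12

Derivation:
Newick: ((Z,B,((A,J,U),W,G)),C);
Locate _0: it is the '(' at position 0 (the 1st '(' reading left to right).
Query: subtree rooted at _0
_0: subtree_size = 1 + 11
  _1: subtree_size = 1 + 9
    Z: subtree_size = 1 + 0
    B: subtree_size = 1 + 0
    _2: subtree_size = 1 + 6
      _3: subtree_size = 1 + 3
        A: subtree_size = 1 + 0
        J: subtree_size = 1 + 0
        U: subtree_size = 1 + 0
      W: subtree_size = 1 + 0
      G: subtree_size = 1 + 0
  C: subtree_size = 1 + 0
Total subtree size of _0: 12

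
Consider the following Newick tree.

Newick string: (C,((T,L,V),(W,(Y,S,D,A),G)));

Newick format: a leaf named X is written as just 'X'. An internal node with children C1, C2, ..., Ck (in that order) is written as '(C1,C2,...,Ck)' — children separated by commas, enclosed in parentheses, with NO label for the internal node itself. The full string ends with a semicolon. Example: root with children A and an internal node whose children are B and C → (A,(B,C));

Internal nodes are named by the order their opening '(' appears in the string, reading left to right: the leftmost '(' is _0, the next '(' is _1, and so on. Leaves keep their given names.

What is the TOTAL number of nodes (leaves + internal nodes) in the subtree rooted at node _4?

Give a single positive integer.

Answer: 5

Derivation:
Newick: (C,((T,L,V),(W,(Y,S,D,A),G)));
Locate _4: it is the '(' at position 15 (the 5th '(' reading left to right).
Query: subtree rooted at _4
_4: subtree_size = 1 + 4
  Y: subtree_size = 1 + 0
  S: subtree_size = 1 + 0
  D: subtree_size = 1 + 0
  A: subtree_size = 1 + 0
Total subtree size of _4: 5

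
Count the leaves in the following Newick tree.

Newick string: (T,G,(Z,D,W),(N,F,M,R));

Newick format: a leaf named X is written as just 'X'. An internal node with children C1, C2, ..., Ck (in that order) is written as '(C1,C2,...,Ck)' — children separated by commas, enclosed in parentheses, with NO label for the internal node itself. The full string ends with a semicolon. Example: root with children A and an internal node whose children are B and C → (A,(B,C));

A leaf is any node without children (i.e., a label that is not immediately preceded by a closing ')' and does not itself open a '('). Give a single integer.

Newick: (T,G,(Z,D,W),(N,F,M,R));
Scan left-to-right; a leaf is any maximal label run not followed by '(':
  pos 1: leaf 'T' → count = 1
  pos 3: leaf 'G' → count = 2
  pos 6: leaf 'Z' → count = 3
  pos 8: leaf 'D' → count = 4
  pos 10: leaf 'W' → count = 5
  pos 14: leaf 'N' → count = 6
  pos 16: leaf 'F' → count = 7
  pos 18: leaf 'M' → count = 8
  pos 20: leaf 'R' → count = 9
Total leaves: 9

Answer: 9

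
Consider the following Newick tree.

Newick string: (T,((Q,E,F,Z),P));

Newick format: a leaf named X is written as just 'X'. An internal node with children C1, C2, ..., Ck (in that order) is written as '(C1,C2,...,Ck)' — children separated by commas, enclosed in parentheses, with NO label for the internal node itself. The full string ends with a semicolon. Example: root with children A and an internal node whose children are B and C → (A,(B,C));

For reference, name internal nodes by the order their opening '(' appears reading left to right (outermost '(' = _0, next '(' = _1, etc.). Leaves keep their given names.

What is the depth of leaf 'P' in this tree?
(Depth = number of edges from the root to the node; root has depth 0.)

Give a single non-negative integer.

Answer: 2

Derivation:
Newick: (T,((Q,E,F,Z),P));
Naming internals by '(' encounter order: outermost '(' = _0, next = _1, ...
Query node: P
Path from root: _0 -> _1 -> P
Depth of P: 2 (number of edges from root)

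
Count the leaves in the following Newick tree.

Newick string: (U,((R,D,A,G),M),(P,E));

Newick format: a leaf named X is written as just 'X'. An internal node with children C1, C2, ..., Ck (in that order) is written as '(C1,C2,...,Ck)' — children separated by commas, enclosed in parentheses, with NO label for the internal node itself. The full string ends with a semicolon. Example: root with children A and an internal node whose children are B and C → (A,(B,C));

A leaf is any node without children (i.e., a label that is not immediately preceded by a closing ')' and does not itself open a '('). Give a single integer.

Newick: (U,((R,D,A,G),M),(P,E));
Scan left-to-right; a leaf is any maximal label run not followed by '(':
  pos 1: leaf 'U' → count = 1
  pos 5: leaf 'R' → count = 2
  pos 7: leaf 'D' → count = 3
  pos 9: leaf 'A' → count = 4
  pos 11: leaf 'G' → count = 5
  pos 14: leaf 'M' → count = 6
  pos 18: leaf 'P' → count = 7
  pos 20: leaf 'E' → count = 8
Total leaves: 8

Answer: 8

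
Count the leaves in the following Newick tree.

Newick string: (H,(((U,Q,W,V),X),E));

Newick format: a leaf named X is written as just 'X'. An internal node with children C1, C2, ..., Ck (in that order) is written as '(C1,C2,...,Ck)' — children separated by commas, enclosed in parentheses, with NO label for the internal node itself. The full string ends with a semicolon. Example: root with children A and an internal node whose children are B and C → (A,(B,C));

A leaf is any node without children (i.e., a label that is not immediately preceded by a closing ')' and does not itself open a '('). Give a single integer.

Newick: (H,(((U,Q,W,V),X),E));
Scan left-to-right; a leaf is any maximal label run not followed by '(':
  pos 1: leaf 'H' → count = 1
  pos 6: leaf 'U' → count = 2
  pos 8: leaf 'Q' → count = 3
  pos 10: leaf 'W' → count = 4
  pos 12: leaf 'V' → count = 5
  pos 15: leaf 'X' → count = 6
  pos 18: leaf 'E' → count = 7
Total leaves: 7

Answer: 7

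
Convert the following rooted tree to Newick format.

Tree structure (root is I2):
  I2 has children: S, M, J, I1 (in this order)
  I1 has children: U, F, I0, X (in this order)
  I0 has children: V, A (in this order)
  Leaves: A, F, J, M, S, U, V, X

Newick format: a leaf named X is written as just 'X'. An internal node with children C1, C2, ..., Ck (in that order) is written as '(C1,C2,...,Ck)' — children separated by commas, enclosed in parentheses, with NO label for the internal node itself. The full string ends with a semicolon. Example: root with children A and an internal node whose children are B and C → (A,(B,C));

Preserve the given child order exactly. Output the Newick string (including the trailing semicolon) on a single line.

internal I2 with children ['S', 'M', 'J', 'I1']
  leaf 'S' → 'S'
  leaf 'M' → 'M'
  leaf 'J' → 'J'
  internal I1 with children ['U', 'F', 'I0', 'X']
    leaf 'U' → 'U'
    leaf 'F' → 'F'
    internal I0 with children ['V', 'A']
      leaf 'V' → 'V'
      leaf 'A' → 'A'
    → '(V,A)'
    leaf 'X' → 'X'
  → '(U,F,(V,A),X)'
→ '(S,M,J,(U,F,(V,A),X))'
Final: (S,M,J,(U,F,(V,A),X));

Answer: (S,M,J,(U,F,(V,A),X));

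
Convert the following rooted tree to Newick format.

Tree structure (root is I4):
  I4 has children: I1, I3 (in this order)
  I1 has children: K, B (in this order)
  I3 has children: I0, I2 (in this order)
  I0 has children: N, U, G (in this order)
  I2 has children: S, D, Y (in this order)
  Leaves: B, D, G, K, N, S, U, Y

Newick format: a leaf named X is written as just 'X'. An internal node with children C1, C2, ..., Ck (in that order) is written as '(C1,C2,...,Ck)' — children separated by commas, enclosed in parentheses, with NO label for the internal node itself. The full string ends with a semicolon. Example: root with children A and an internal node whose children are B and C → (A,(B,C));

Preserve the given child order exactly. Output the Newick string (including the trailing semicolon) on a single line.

internal I4 with children ['I1', 'I3']
  internal I1 with children ['K', 'B']
    leaf 'K' → 'K'
    leaf 'B' → 'B'
  → '(K,B)'
  internal I3 with children ['I0', 'I2']
    internal I0 with children ['N', 'U', 'G']
      leaf 'N' → 'N'
      leaf 'U' → 'U'
      leaf 'G' → 'G'
    → '(N,U,G)'
    internal I2 with children ['S', 'D', 'Y']
      leaf 'S' → 'S'
      leaf 'D' → 'D'
      leaf 'Y' → 'Y'
    → '(S,D,Y)'
  → '((N,U,G),(S,D,Y))'
→ '((K,B),((N,U,G),(S,D,Y)))'
Final: ((K,B),((N,U,G),(S,D,Y)));

Answer: ((K,B),((N,U,G),(S,D,Y)));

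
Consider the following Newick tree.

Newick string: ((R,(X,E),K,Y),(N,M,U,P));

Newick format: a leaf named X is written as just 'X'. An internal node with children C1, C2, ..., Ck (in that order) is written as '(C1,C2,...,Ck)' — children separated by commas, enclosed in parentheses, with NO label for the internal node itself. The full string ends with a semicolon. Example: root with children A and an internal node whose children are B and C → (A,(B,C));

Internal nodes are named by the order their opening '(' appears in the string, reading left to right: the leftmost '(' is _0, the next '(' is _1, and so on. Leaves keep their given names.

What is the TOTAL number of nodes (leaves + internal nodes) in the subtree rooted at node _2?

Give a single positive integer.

Newick: ((R,(X,E),K,Y),(N,M,U,P));
Locate _2: it is the '(' at position 4 (the 3rd '(' reading left to right).
Query: subtree rooted at _2
_2: subtree_size = 1 + 2
  X: subtree_size = 1 + 0
  E: subtree_size = 1 + 0
Total subtree size of _2: 3

Answer: 3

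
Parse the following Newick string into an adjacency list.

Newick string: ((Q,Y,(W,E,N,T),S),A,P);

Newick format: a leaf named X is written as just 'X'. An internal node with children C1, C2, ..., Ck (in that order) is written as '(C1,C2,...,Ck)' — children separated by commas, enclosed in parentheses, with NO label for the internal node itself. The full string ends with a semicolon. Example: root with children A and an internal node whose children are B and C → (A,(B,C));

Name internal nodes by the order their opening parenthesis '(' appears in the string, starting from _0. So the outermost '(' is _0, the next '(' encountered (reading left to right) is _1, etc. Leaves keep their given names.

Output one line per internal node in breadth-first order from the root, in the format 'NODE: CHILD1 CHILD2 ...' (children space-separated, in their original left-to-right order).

Input: ((Q,Y,(W,E,N,T),S),A,P);
Scanning left-to-right, naming '(' by encounter order:
  pos 0: '(' -> open internal node _0 (depth 1)
  pos 1: '(' -> open internal node _1 (depth 2)
  pos 6: '(' -> open internal node _2 (depth 3)
  pos 14: ')' -> close internal node _2 (now at depth 2)
  pos 17: ')' -> close internal node _1 (now at depth 1)
  pos 22: ')' -> close internal node _0 (now at depth 0)
Total internal nodes: 3
BFS adjacency from root:
  _0: _1 A P
  _1: Q Y _2 S
  _2: W E N T

Answer: _0: _1 A P
_1: Q Y _2 S
_2: W E N T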